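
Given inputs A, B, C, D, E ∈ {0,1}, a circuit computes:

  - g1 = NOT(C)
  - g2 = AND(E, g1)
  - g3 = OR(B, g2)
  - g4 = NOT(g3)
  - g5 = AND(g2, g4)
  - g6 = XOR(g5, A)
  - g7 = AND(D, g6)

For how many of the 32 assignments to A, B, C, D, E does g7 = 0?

24

g7 = AND(D, g6) must be 0, so at least one of D, g6 is 0.
Enumerating the 32 input combinations, 24 give g7 = 0 and 8 give g7 = 1.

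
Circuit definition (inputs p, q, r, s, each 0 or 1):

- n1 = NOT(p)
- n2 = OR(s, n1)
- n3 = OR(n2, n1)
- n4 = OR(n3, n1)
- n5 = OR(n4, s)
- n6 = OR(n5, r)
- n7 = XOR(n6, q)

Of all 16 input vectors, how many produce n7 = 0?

n7 = XOR(n6, q) must be 0, so n6 and q are equal.
Enumerating the 16 input combinations, 8 give n7 = 0 and 8 give n7 = 1.

8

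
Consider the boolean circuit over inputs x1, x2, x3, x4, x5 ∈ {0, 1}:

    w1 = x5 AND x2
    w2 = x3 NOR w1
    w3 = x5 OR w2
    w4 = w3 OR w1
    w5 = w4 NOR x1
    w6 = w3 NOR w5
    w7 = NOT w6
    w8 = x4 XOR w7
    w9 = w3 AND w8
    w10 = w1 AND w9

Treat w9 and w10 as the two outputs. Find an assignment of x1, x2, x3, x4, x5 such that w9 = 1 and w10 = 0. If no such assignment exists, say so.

x1=1 x2=1 x3=0 x4=0 x5=0

Check with x1=1 x2=1 x3=0 x4=0 x5=0:
w1 = x5 AND x2 = 0 AND 1 = 0
w2 = x3 NOR w1 = 0 NOR 0 = 1
w3 = x5 OR w2 = 0 OR 1 = 1
w4 = w3 OR w1 = 1 OR 0 = 1
w5 = w4 NOR x1 = 1 NOR 1 = 0
w6 = w3 NOR w5 = 1 NOR 0 = 0
w7 = NOT w6 = NOT 0 = 1
w8 = x4 XOR w7 = 0 XOR 1 = 1
w9 = w3 AND w8 = 1 AND 1 = 1
w10 = w1 AND w9 = 0 AND 1 = 0
So w9 = 1 and w10 = 0.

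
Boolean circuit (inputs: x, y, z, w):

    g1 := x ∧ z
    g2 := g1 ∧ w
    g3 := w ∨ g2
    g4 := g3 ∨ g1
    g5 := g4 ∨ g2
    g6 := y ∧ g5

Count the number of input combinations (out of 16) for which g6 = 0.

11

g6 = y ∧ g5 must be 0, so at least one of y, g5 is 0.
Enumerating the 16 input combinations, 11 give g6 = 0 and 5 give g6 = 1.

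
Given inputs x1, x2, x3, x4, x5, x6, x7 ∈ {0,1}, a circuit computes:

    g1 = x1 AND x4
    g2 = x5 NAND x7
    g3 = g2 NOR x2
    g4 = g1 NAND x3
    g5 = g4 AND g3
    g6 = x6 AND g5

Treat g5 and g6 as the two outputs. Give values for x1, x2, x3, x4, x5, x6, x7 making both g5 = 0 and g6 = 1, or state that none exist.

Across all 128 input combinations, none give both g5 = 0 and g6 = 1.

no solution exists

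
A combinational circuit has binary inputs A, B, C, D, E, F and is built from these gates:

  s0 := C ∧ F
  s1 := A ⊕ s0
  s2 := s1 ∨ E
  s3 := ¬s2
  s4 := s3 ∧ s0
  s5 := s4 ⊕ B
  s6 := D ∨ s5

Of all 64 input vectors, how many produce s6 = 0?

s6 = D ∨ s5 must be 0, so both D = 0 and s5 = 0.
s5 = s4 ⊕ B must be 0, so s4 and B are equal.
Enumerating the 64 input combinations, 16 give s6 = 0 and 48 give s6 = 1.

16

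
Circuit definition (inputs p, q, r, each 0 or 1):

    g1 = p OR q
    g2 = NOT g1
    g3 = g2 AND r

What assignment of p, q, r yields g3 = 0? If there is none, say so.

g3 = g2 AND r must be 0, so at least one of g2, r is 0.
Check with p=1, q=0, r=0:
g1 = p OR q = 1 OR 0 = 1
g2 = NOT g1 = NOT 1 = 0
g3 = g2 AND r = 0 AND 0 = 0
So g3 = 0 as required.

p=1, q=0, r=0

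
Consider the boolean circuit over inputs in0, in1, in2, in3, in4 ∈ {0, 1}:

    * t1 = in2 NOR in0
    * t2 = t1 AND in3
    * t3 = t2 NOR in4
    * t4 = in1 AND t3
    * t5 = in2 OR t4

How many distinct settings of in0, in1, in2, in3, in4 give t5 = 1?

19

t5 = in2 OR t4 must be 1, so at least one of in2, t4 is 1.
Enumerating the 32 input combinations, 19 give t5 = 1 and 13 give t5 = 0.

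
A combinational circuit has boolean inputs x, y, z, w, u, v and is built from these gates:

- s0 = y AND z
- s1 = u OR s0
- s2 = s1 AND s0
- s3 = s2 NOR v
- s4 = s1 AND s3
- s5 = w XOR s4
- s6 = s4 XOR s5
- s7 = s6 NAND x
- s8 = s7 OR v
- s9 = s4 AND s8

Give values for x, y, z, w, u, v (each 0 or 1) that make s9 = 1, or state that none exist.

s9 = s4 AND s8 must be 1, so both s4 = 1 and s8 = 1.
Check with x=1, y=0, z=0, w=0, u=1, v=0:
s0 = y AND z = 0 AND 0 = 0
s1 = u OR s0 = 1 OR 0 = 1
s2 = s1 AND s0 = 1 AND 0 = 0
s3 = s2 NOR v = 0 NOR 0 = 1
s4 = s1 AND s3 = 1 AND 1 = 1
s5 = w XOR s4 = 0 XOR 1 = 1
s6 = s4 XOR s5 = 1 XOR 1 = 0
s7 = s6 NAND x = 0 NAND 1 = 1
s8 = s7 OR v = 1 OR 0 = 1
s9 = s4 AND s8 = 1 AND 1 = 1
So s9 = 1 as required.

x=1, y=0, z=0, w=0, u=1, v=0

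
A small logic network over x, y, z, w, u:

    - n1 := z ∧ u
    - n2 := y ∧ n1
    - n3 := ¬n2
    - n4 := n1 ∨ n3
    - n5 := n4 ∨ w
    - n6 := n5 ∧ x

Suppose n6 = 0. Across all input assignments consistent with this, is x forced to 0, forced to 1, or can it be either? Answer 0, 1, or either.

0

n6 = n5 ∧ x must be 0, so at least one of n5, x is 0.
Every assignment with n6 = 0 has x = 0; there are 16 such assignment(s).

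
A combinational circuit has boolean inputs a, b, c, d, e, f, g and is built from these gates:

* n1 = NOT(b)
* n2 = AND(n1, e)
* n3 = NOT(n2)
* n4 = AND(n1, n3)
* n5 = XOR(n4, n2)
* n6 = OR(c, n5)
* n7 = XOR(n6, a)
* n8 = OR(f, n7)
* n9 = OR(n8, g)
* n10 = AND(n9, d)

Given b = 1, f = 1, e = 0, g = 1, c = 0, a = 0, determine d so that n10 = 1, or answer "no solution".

d=1

n10 = AND(n9, d) must be 1, so both n9 = 1 and d = 1.
Check with b = 1, f = 1, e = 0, g = 1, c = 0, a = 0 and d=1:
n1 = NOT(b) = NOT 1 = 0
n2 = AND(n1, e) = AND(0, 0) = 0
n3 = NOT(n2) = NOT 0 = 1
n4 = AND(n1, n3) = AND(0, 1) = 0
n5 = XOR(n4, n2) = XOR(0, 0) = 0
n6 = OR(c, n5) = OR(0, 0) = 0
n7 = XOR(n6, a) = XOR(0, 0) = 0
n8 = OR(f, n7) = OR(1, 0) = 1
n9 = OR(n8, g) = OR(1, 1) = 1
n10 = AND(n9, d) = AND(1, 1) = 1
So n10 = 1.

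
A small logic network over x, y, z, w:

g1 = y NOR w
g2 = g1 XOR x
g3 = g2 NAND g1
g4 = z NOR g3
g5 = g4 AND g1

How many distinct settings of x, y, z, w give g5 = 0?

15

g5 = g4 AND g1 must be 0, so at least one of g4, g1 is 0.
Enumerating the 16 input combinations, 15 give g5 = 0 and 1 give g5 = 1.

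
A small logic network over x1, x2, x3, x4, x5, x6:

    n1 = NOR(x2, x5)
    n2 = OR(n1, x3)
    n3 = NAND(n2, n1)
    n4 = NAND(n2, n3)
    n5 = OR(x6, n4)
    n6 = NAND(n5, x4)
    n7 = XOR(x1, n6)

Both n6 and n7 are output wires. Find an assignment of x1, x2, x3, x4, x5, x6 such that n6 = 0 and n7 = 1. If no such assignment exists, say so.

Check with x1=1 x2=0 x3=0 x4=1 x5=0 x6=1:
n1 = NOR(x2, x5) = NOR(0, 0) = 1
n2 = OR(n1, x3) = OR(1, 0) = 1
n3 = NAND(n2, n1) = NAND(1, 1) = 0
n4 = NAND(n2, n3) = NAND(1, 0) = 1
n5 = OR(x6, n4) = OR(1, 1) = 1
n6 = NAND(n5, x4) = NAND(1, 1) = 0
n7 = XOR(x1, n6) = XOR(1, 0) = 1
So n6 = 0 and n7 = 1.

x1=1 x2=0 x3=0 x4=1 x5=0 x6=1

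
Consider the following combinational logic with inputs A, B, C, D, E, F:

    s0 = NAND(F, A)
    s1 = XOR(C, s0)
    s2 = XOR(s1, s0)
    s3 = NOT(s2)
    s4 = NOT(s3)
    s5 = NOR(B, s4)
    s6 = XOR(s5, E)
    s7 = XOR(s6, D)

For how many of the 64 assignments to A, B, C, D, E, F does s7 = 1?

s7 = XOR(s6, D) must be 1, so s6 and D differ.
Enumerating the 64 input combinations, 32 give s7 = 1 and 32 give s7 = 0.

32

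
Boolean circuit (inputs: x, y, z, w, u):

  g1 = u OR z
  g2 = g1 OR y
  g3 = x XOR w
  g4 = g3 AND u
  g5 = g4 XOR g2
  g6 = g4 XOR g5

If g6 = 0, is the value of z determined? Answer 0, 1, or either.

0

g6 = g4 XOR g5 must be 0, so g4 and g5 are equal.
Every assignment with g6 = 0 has z = 0; there are 4 such assignment(s).
  x=0, y=0, z=0, w=0, u=0
  x=0, y=0, z=0, w=1, u=0
  x=1, y=0, z=0, w=0, u=0
  x=1, y=0, z=0, w=1, u=0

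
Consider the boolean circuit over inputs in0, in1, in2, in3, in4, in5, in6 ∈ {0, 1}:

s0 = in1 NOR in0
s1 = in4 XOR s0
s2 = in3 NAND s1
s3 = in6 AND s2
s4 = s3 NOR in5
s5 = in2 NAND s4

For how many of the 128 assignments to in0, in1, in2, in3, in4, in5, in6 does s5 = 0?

s5 = in2 NAND s4 must be 0, so both in2 = 1 and s4 = 1.
Enumerating the 128 input combinations, 20 give s5 = 0 and 108 give s5 = 1.

20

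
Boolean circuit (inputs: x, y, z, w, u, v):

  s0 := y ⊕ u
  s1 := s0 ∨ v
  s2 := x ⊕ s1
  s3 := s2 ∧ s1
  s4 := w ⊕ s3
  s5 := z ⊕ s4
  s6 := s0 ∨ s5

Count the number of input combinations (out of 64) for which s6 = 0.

s6 = s0 ∨ s5 must be 0, so both s0 = 0 and s5 = 0.
Enumerating the 64 input combinations, 16 give s6 = 0 and 48 give s6 = 1.

16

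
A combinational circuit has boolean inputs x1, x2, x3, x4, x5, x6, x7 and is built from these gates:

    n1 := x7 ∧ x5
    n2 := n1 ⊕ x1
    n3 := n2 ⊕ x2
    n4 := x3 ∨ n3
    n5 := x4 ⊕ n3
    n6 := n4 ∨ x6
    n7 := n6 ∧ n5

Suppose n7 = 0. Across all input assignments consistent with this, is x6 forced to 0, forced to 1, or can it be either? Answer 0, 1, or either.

Both values of x6 occur among assignments with n7 = 0:
  x6=0: x1=0, x2=0, x3=0, x4=0, x5=0, x6=0, x7=0
  x6=1: x1=0, x2=0, x3=0, x4=0, x5=0, x6=1, x7=0

either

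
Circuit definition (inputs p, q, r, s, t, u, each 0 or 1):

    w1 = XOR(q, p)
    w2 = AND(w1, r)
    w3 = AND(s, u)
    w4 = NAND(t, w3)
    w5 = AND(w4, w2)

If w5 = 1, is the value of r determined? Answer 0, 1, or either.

1

w5 = AND(w4, w2) must be 1, so both w4 = 1 and w2 = 1.
w4 = NAND(t, w3) must be 1, so at least one of t, w3 is 0.
w2 = AND(w1, r) must be 1, so both w1 = 1 and r = 1.
Every assignment with w5 = 1 has r = 1; there are 14 such assignment(s).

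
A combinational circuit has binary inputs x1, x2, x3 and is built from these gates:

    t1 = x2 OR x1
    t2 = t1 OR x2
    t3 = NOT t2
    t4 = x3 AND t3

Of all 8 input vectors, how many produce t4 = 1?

t4 = x3 AND t3 must be 1, so both x3 = 1 and t3 = 1.
t3 = NOT t2 must be 1, so t2 = 0.
Enumerating the 8 input combinations, 1 give t4 = 1 and 7 give t4 = 0.

1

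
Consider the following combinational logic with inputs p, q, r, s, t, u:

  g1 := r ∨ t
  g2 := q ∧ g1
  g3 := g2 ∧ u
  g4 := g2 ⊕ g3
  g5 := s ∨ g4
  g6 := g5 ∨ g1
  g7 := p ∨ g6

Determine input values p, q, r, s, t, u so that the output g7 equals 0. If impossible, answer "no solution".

p=0, q=0, r=0, s=0, t=0, u=0

Check with p=0, q=0, r=0, s=0, t=0, u=0:
g1 = r ∨ t = 0 ∨ 0 = 0
g2 = q ∧ g1 = 0 ∧ 0 = 0
g3 = g2 ∧ u = 0 ∧ 0 = 0
g4 = g2 ⊕ g3 = 0 ⊕ 0 = 0
g5 = s ∨ g4 = 0 ∨ 0 = 0
g6 = g5 ∨ g1 = 0 ∨ 0 = 0
g7 = p ∨ g6 = 0 ∨ 0 = 0
So g7 = 0 as required.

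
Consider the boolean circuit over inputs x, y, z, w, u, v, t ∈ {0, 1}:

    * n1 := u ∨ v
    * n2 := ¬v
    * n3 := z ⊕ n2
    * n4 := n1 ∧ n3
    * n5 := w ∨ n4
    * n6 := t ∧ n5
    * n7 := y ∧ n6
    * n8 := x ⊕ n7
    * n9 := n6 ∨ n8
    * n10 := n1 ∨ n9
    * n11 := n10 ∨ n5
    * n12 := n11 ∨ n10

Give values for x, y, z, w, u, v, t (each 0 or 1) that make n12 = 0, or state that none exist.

x=0 y=1 z=0 w=0 u=0 v=0 t=1

Check with x=0 y=1 z=0 w=0 u=0 v=0 t=1:
n1 = u ∨ v = 0 ∨ 0 = 0
n2 = ¬v = ¬0 = 1
n3 = z ⊕ n2 = 0 ⊕ 1 = 1
n4 = n1 ∧ n3 = 0 ∧ 1 = 0
n5 = w ∨ n4 = 0 ∨ 0 = 0
n6 = t ∧ n5 = 1 ∧ 0 = 0
n7 = y ∧ n6 = 1 ∧ 0 = 0
n8 = x ⊕ n7 = 0 ⊕ 0 = 0
n9 = n6 ∨ n8 = 0 ∨ 0 = 0
n10 = n1 ∨ n9 = 0 ∨ 0 = 0
n11 = n10 ∨ n5 = 0 ∨ 0 = 0
n12 = n11 ∨ n10 = 0 ∨ 0 = 0
So n12 = 0 as required.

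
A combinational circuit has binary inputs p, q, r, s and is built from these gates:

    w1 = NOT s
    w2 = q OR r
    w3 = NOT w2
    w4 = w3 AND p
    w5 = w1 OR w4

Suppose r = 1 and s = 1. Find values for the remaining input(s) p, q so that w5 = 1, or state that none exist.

With r = 1 and s = 1 fixed, none of the 4 settings of p, q give w5 = 1.
For example, with p=0, q=0:
w1 = NOT s = NOT 1 = 0
w2 = q OR r = 0 OR 1 = 1
w3 = NOT w2 = NOT 1 = 0
w4 = w3 AND p = 0 AND 0 = 0
w5 = w1 OR w4 = 0 OR 0 = 0
giving w5 = 0 ≠ 1.

no solution exists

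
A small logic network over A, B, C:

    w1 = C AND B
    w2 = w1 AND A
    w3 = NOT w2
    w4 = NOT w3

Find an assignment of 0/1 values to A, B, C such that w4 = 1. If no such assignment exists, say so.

w4 = NOT w3 must be 1, so w3 = 0.
w3 = NOT w2 must be 0, so w2 = 1.
Check with A=1, B=1, C=1:
w1 = C AND B = 1 AND 1 = 1
w2 = w1 AND A = 1 AND 1 = 1
w3 = NOT w2 = NOT 1 = 0
w4 = NOT w3 = NOT 0 = 1
So w4 = 1 as required.

A=1, B=1, C=1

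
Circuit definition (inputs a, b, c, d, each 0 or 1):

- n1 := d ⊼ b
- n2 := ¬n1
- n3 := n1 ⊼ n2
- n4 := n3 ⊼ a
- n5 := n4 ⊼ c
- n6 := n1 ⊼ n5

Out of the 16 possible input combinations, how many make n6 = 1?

n6 = n1 ⊼ n5 must be 1, so at least one of n1, n5 is 0.
Enumerating the 16 input combinations, 7 give n6 = 1 and 9 give n6 = 0.

7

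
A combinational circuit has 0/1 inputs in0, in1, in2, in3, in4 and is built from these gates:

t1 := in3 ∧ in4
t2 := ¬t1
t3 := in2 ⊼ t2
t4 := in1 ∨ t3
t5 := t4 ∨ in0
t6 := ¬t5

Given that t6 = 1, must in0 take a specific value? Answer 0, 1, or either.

t6 = ¬t5 must be 1, so t5 = 0.
t5 = t4 ∨ in0 must be 0, so both t4 = 0 and in0 = 0.
t4 = in1 ∨ t3 must be 0, so both in1 = 0 and t3 = 0.
Every assignment with t6 = 1 has in0 = 0; there are 3 such assignment(s).
  in0=0, in1=0, in2=1, in3=0, in4=0
  in0=0, in1=0, in2=1, in3=0, in4=1
  in0=0, in1=0, in2=1, in3=1, in4=0

0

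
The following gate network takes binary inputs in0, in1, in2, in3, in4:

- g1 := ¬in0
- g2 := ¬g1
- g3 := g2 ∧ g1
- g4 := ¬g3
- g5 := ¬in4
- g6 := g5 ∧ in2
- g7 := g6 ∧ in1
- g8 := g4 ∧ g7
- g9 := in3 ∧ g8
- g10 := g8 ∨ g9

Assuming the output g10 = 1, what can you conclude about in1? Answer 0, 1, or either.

1

g10 = g8 ∨ g9 must be 1, so at least one of g8, g9 is 1.
Every assignment with g10 = 1 has in1 = 1; there are 4 such assignment(s).
  in0=0, in1=1, in2=1, in3=0, in4=0
  in0=0, in1=1, in2=1, in3=1, in4=0
  in0=1, in1=1, in2=1, in3=0, in4=0
  in0=1, in1=1, in2=1, in3=1, in4=0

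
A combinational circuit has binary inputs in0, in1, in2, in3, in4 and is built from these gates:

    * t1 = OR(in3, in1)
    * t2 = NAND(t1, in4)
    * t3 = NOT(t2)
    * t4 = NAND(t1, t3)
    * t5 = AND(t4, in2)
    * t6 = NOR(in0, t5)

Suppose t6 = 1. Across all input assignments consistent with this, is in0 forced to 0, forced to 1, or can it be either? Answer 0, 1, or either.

t6 = NOR(in0, t5) must be 1, so both in0 = 0 and t5 = 0.
Every assignment with t6 = 1 has in0 = 0; there are 11 such assignment(s).

0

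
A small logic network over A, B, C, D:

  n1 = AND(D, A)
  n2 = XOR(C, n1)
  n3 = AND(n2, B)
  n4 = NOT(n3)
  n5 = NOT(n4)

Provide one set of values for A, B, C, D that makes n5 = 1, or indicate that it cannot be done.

Check with A=0, B=1, C=1, D=1:
n1 = AND(D, A) = AND(1, 0) = 0
n2 = XOR(C, n1) = XOR(1, 0) = 1
n3 = AND(n2, B) = AND(1, 1) = 1
n4 = NOT(n3) = NOT 1 = 0
n5 = NOT(n4) = NOT 0 = 1
So n5 = 1 as required.

A=0, B=1, C=1, D=1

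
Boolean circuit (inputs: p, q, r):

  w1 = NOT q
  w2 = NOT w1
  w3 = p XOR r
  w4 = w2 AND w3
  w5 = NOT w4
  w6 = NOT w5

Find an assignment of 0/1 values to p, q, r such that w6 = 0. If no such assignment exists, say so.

p=0, q=0, r=0

Check with p=0, q=0, r=0:
w1 = NOT q = NOT 0 = 1
w2 = NOT w1 = NOT 1 = 0
w3 = p XOR r = 0 XOR 0 = 0
w4 = w2 AND w3 = 0 AND 0 = 0
w5 = NOT w4 = NOT 0 = 1
w6 = NOT w5 = NOT 1 = 0
So w6 = 0 as required.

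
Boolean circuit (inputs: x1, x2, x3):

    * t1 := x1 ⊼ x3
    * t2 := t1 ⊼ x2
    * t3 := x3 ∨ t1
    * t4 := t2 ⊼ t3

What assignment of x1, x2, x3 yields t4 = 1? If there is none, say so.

t4 = t2 ⊼ t3 must be 1, so at least one of t2, t3 is 0.
Check with x1=0 x2=1 x3=1:
t1 = x1 ⊼ x3 = 0 ⊼ 1 = 1
t2 = t1 ⊼ x2 = 1 ⊼ 1 = 0
t3 = x3 ∨ t1 = 1 ∨ 1 = 1
t4 = t2 ⊼ t3 = 0 ⊼ 1 = 1
So t4 = 1 as required.

x1=0 x2=1 x3=1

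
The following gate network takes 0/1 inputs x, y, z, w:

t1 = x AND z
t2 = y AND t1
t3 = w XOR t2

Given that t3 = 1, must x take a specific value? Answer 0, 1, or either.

Both values of x occur among assignments with t3 = 1:
  x=0: x=0, y=0, z=0, w=1
  x=1: x=1, y=0, z=0, w=1

either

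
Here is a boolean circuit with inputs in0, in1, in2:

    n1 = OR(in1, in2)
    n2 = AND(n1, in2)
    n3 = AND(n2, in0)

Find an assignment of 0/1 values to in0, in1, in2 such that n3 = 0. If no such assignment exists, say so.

in0=0 in1=0 in2=1

Check with in0=0 in1=0 in2=1:
n1 = OR(in1, in2) = OR(0, 1) = 1
n2 = AND(n1, in2) = AND(1, 1) = 1
n3 = AND(n2, in0) = AND(1, 0) = 0
So n3 = 0 as required.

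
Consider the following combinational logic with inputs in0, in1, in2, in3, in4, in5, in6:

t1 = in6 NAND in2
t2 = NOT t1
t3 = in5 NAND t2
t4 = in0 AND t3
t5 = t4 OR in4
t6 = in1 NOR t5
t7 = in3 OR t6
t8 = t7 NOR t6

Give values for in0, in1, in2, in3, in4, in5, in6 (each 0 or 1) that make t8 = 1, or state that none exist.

Check with in0=0 in1=1 in2=1 in3=0 in4=1 in5=0 in6=0:
t1 = in6 NAND in2 = 0 NAND 1 = 1
t2 = NOT t1 = NOT 1 = 0
t3 = in5 NAND t2 = 0 NAND 0 = 1
t4 = in0 AND t3 = 0 AND 1 = 0
t5 = t4 OR in4 = 0 OR 1 = 1
t6 = in1 NOR t5 = 1 NOR 1 = 0
t7 = in3 OR t6 = 0 OR 0 = 0
t8 = t7 NOR t6 = 0 NOR 0 = 1
So t8 = 1 as required.

in0=0 in1=1 in2=1 in3=0 in4=1 in5=0 in6=0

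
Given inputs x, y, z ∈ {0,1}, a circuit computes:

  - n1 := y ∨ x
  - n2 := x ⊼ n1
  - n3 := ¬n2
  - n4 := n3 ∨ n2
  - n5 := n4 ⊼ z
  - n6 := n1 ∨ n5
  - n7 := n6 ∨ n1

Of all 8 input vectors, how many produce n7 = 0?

1

n7 = n6 ∨ n1 must be 0, so both n6 = 0 and n1 = 0.
Satisfying assignments:
  x=0, y=0, z=1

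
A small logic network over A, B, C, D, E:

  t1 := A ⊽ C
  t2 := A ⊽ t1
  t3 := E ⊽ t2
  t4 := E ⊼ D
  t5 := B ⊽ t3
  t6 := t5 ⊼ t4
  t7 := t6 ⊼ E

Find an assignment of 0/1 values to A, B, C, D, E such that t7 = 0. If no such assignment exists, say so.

A=1, B=1, C=1, D=0, E=1

Check with A=1, B=1, C=1, D=0, E=1:
t1 = A ⊽ C = 1 ⊽ 1 = 0
t2 = A ⊽ t1 = 1 ⊽ 0 = 0
t3 = E ⊽ t2 = 1 ⊽ 0 = 0
t4 = E ⊼ D = 1 ⊼ 0 = 1
t5 = B ⊽ t3 = 1 ⊽ 0 = 0
t6 = t5 ⊼ t4 = 0 ⊼ 1 = 1
t7 = t6 ⊼ E = 1 ⊼ 1 = 0
So t7 = 0 as required.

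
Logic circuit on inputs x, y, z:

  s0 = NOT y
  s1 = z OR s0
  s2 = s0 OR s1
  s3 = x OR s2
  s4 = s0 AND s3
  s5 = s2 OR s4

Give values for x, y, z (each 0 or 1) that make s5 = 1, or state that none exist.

s5 = s2 OR s4 must be 1, so at least one of s2, s4 is 1.
Check with x=1 y=0 z=1:
s0 = NOT y = NOT 0 = 1
s1 = z OR s0 = 1 OR 1 = 1
s2 = s0 OR s1 = 1 OR 1 = 1
s3 = x OR s2 = 1 OR 1 = 1
s4 = s0 AND s3 = 1 AND 1 = 1
s5 = s2 OR s4 = 1 OR 1 = 1
So s5 = 1 as required.

x=1 y=0 z=1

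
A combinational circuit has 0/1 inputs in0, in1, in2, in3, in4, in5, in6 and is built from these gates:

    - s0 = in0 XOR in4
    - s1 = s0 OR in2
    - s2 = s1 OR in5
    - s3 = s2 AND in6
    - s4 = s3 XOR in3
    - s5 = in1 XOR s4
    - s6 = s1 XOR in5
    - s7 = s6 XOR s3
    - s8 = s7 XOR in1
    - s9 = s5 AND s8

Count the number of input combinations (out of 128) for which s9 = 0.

s9 = s5 AND s8 must be 0, so at least one of s5, s8 is 0.
Enumerating the 128 input combinations, 96 give s9 = 0 and 32 give s9 = 1.

96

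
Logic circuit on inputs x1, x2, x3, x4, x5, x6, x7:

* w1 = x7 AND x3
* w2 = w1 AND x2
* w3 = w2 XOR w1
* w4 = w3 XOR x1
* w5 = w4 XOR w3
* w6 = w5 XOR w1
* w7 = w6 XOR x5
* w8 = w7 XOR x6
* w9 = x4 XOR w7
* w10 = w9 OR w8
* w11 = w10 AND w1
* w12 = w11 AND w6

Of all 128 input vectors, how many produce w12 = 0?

116

w12 = w11 AND w6 must be 0, so at least one of w11, w6 is 0.
Enumerating the 128 input combinations, 116 give w12 = 0 and 12 give w12 = 1.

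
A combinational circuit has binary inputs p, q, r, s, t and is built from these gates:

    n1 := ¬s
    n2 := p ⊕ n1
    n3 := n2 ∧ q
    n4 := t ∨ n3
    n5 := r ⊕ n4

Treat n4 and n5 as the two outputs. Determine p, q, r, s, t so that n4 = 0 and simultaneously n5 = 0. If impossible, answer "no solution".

Check with p=0 q=0 r=0 s=1 t=0:
n1 = ¬s = ¬1 = 0
n2 = p ⊕ n1 = 0 ⊕ 0 = 0
n3 = n2 ∧ q = 0 ∧ 0 = 0
n4 = t ∨ n3 = 0 ∨ 0 = 0
n5 = r ⊕ n4 = 0 ⊕ 0 = 0
So n4 = 0 and n5 = 0.

p=0 q=0 r=0 s=1 t=0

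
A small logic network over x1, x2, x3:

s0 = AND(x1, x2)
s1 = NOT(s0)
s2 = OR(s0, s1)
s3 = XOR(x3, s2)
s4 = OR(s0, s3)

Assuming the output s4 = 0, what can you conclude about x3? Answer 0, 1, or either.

s4 = OR(s0, s3) must be 0, so both s0 = 0 and s3 = 0.
s0 = AND(x1, x2) must be 0, so at least one of x1, x2 is 0.
Every assignment with s4 = 0 has x3 = 1; there are 3 such assignment(s).
  x1=0, x2=0, x3=1
  x1=0, x2=1, x3=1
  x1=1, x2=0, x3=1

1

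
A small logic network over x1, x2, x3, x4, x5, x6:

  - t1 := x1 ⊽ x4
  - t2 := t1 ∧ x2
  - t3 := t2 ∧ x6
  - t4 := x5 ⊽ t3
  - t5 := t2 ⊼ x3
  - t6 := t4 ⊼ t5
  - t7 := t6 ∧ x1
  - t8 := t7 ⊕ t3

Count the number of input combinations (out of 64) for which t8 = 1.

20

t8 = t7 ⊕ t3 must be 1, so t7 and t3 differ.
Enumerating the 64 input combinations, 20 give t8 = 1 and 44 give t8 = 0.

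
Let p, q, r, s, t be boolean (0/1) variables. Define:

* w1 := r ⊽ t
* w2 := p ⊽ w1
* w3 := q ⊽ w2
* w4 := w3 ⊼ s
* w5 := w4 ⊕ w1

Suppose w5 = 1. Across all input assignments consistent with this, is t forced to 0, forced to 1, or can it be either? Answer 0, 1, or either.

either

Both values of t occur among assignments with w5 = 1:
  t=0: p=0, q=0, r=0, s=1, t=0
  t=1: p=0, q=0, r=0, s=0, t=1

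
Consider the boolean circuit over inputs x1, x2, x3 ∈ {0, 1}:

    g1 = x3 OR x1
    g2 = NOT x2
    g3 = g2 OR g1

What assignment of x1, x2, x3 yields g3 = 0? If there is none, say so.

g3 = g2 OR g1 must be 0, so both g2 = 0 and g1 = 0.
g2 = NOT x2 must be 0, so x2 = 1.
g1 = x3 OR x1 must be 0, so both x3 = 0 and x1 = 0.
Check with x1=0, x2=1, x3=0:
g1 = x3 OR x1 = 0 OR 0 = 0
g2 = NOT x2 = NOT 1 = 0
g3 = g2 OR g1 = 0 OR 0 = 0
So g3 = 0 as required.

x1=0, x2=1, x3=0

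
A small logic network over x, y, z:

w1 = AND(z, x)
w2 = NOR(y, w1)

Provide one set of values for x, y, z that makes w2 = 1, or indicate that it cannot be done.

w2 = NOR(y, w1) must be 1, so both y = 0 and w1 = 0.
w1 = AND(z, x) must be 0, so at least one of z, x is 0.
Check with x=0 y=0 z=1:
w1 = AND(z, x) = AND(1, 0) = 0
w2 = NOR(y, w1) = NOR(0, 0) = 1
So w2 = 1 as required.

x=0 y=0 z=1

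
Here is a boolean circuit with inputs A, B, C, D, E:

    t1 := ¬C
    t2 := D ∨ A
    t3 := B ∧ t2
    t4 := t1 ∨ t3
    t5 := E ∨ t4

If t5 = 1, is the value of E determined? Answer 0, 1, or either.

either

Both values of E occur among assignments with t5 = 1:
  E=0: A=0, B=0, C=0, D=0, E=0
  E=1: A=0, B=0, C=0, D=0, E=1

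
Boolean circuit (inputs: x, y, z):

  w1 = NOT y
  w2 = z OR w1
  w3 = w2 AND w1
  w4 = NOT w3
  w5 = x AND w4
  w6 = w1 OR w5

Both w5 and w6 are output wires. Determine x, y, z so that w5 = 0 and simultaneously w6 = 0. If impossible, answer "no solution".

Check with x=0, y=1, z=0:
w1 = NOT y = NOT 1 = 0
w2 = z OR w1 = 0 OR 0 = 0
w3 = w2 AND w1 = 0 AND 0 = 0
w4 = NOT w3 = NOT 0 = 1
w5 = x AND w4 = 0 AND 1 = 0
w6 = w1 OR w5 = 0 OR 0 = 0
So w5 = 0 and w6 = 0.

x=0, y=1, z=0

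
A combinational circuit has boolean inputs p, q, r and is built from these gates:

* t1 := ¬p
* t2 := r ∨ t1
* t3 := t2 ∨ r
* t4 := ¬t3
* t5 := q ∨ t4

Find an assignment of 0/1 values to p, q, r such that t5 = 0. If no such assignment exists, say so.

p=1, q=0, r=1

Check with p=1, q=0, r=1:
t1 = ¬p = ¬1 = 0
t2 = r ∨ t1 = 1 ∨ 0 = 1
t3 = t2 ∨ r = 1 ∨ 1 = 1
t4 = ¬t3 = ¬1 = 0
t5 = q ∨ t4 = 0 ∨ 0 = 0
So t5 = 0 as required.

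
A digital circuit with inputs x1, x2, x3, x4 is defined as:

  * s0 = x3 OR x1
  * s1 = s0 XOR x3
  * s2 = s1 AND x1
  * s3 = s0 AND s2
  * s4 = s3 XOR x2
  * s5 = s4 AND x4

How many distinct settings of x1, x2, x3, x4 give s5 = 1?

4

s5 = s4 AND x4 must be 1, so both s4 = 1 and x4 = 1.
s4 = s3 XOR x2 must be 1, so s3 and x2 differ.
Enumerating the 16 input combinations, 4 give s5 = 1 and 12 give s5 = 0.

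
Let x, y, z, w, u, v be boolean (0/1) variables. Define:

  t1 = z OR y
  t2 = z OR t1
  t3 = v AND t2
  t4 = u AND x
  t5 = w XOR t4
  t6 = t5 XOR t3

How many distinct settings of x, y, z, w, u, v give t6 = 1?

32

t6 = t5 XOR t3 must be 1, so t5 and t3 differ.
Enumerating the 64 input combinations, 32 give t6 = 1 and 32 give t6 = 0.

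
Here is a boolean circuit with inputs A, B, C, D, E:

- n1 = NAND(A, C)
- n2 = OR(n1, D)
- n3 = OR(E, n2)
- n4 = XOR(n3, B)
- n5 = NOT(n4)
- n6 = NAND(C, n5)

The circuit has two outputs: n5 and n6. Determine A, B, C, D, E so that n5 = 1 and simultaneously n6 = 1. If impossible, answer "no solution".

A=0, B=1, C=0, D=1, E=0

Check with A=0, B=1, C=0, D=1, E=0:
n1 = NAND(A, C) = NAND(0, 0) = 1
n2 = OR(n1, D) = OR(1, 1) = 1
n3 = OR(E, n2) = OR(0, 1) = 1
n4 = XOR(n3, B) = XOR(1, 1) = 0
n5 = NOT(n4) = NOT 0 = 1
n6 = NAND(C, n5) = NAND(0, 1) = 1
So n5 = 1 and n6 = 1.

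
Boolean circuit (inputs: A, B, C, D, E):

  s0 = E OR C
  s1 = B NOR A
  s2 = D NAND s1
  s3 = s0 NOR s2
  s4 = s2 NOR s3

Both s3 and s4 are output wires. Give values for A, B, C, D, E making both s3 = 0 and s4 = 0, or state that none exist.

A=1, B=1, C=0, D=0, E=0

Check with A=1, B=1, C=0, D=0, E=0:
s0 = E OR C = 0 OR 0 = 0
s1 = B NOR A = 1 NOR 1 = 0
s2 = D NAND s1 = 0 NAND 0 = 1
s3 = s0 NOR s2 = 0 NOR 1 = 0
s4 = s2 NOR s3 = 1 NOR 0 = 0
So s3 = 0 and s4 = 0.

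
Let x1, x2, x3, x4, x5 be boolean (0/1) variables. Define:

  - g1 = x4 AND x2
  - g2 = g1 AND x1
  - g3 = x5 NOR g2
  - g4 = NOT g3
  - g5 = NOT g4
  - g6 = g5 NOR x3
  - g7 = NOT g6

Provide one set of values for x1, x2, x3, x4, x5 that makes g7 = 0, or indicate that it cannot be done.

g7 = NOT g6 must be 0, so g6 = 1.
g6 = g5 NOR x3 must be 1, so both g5 = 0 and x3 = 0.
Check with x1=0 x2=0 x3=0 x4=1 x5=1:
g1 = x4 AND x2 = 1 AND 0 = 0
g2 = g1 AND x1 = 0 AND 0 = 0
g3 = x5 NOR g2 = 1 NOR 0 = 0
g4 = NOT g3 = NOT 0 = 1
g5 = NOT g4 = NOT 1 = 0
g6 = g5 NOR x3 = 0 NOR 0 = 1
g7 = NOT g6 = NOT 1 = 0
So g7 = 0 as required.

x1=0 x2=0 x3=0 x4=1 x5=1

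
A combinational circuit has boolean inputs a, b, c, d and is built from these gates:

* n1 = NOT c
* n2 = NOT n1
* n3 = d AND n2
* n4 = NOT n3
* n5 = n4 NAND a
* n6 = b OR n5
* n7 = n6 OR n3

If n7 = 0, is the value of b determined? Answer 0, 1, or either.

0

n7 = n6 OR n3 must be 0, so both n6 = 0 and n3 = 0.
n6 = b OR n5 must be 0, so both b = 0 and n5 = 0.
n3 = d AND n2 must be 0, so at least one of d, n2 is 0.
Every assignment with n7 = 0 has b = 0; there are 3 such assignment(s).
  a=1, b=0, c=0, d=0
  a=1, b=0, c=0, d=1
  a=1, b=0, c=1, d=0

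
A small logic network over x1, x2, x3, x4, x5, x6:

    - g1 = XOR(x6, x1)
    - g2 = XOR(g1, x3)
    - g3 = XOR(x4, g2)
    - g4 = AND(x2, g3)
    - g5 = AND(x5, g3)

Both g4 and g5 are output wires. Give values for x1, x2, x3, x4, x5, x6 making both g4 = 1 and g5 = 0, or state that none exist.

x1=0 x2=1 x3=1 x4=0 x5=0 x6=0

Check with x1=0 x2=1 x3=1 x4=0 x5=0 x6=0:
g1 = XOR(x6, x1) = XOR(0, 0) = 0
g2 = XOR(g1, x3) = XOR(0, 1) = 1
g3 = XOR(x4, g2) = XOR(0, 1) = 1
g4 = AND(x2, g3) = AND(1, 1) = 1
g5 = AND(x5, g3) = AND(0, 1) = 0
So g4 = 1 and g5 = 0.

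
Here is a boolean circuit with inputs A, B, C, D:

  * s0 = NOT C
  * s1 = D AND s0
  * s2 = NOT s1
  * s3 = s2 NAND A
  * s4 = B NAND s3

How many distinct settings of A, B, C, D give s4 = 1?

s4 = B NAND s3 must be 1, so at least one of B, s3 is 0.
Enumerating the 16 input combinations, 11 give s4 = 1 and 5 give s4 = 0.

11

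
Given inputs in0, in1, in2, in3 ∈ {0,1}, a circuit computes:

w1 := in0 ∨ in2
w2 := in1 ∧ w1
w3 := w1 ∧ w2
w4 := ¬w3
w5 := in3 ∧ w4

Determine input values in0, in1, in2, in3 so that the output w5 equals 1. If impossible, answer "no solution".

in0=1 in1=0 in2=1 in3=1

w5 = in3 ∧ w4 must be 1, so both in3 = 1 and w4 = 1.
w4 = ¬w3 must be 1, so w3 = 0.
Check with in0=1 in1=0 in2=1 in3=1:
w1 = in0 ∨ in2 = 1 ∨ 1 = 1
w2 = in1 ∧ w1 = 0 ∧ 1 = 0
w3 = w1 ∧ w2 = 1 ∧ 0 = 0
w4 = ¬w3 = ¬0 = 1
w5 = in3 ∧ w4 = 1 ∧ 1 = 1
So w5 = 1 as required.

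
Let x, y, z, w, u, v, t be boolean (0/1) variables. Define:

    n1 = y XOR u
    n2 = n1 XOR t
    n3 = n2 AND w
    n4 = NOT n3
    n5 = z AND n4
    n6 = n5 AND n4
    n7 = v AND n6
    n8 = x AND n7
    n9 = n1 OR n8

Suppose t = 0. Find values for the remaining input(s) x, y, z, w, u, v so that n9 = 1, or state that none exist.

Check with t = 0 and x=1, y=1, z=0, w=1, u=0, v=0:
n1 = y XOR u = 1 XOR 0 = 1
n2 = n1 XOR t = 1 XOR 0 = 1
n3 = n2 AND w = 1 AND 1 = 1
n4 = NOT n3 = NOT 1 = 0
n5 = z AND n4 = 0 AND 0 = 0
n6 = n5 AND n4 = 0 AND 0 = 0
n7 = v AND n6 = 0 AND 0 = 0
n8 = x AND n7 = 1 AND 0 = 0
n9 = n1 OR n8 = 1 OR 0 = 1
So n9 = 1.

x=1 y=1 z=0 w=1 u=0 v=0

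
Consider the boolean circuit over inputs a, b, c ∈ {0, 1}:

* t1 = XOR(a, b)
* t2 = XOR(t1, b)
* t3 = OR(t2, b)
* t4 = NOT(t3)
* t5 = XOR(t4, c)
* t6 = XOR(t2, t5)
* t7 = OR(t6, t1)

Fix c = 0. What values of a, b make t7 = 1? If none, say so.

t7 = OR(t6, t1) must be 1, so at least one of t6, t1 is 1.
Check with c = 0 and a=1, b=1:
t1 = XOR(a, b) = XOR(1, 1) = 0
t2 = XOR(t1, b) = XOR(0, 1) = 1
t3 = OR(t2, b) = OR(1, 1) = 1
t4 = NOT(t3) = NOT 1 = 0
t5 = XOR(t4, c) = XOR(0, 0) = 0
t6 = XOR(t2, t5) = XOR(1, 0) = 1
t7 = OR(t6, t1) = OR(1, 0) = 1
So t7 = 1.

a=1 b=1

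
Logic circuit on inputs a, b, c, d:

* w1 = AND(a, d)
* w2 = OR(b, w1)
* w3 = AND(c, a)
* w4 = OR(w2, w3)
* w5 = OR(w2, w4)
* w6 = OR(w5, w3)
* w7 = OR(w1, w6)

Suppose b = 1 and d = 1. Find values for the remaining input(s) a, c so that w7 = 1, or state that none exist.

a=0, c=1

w7 = OR(w1, w6) must be 1, so at least one of w1, w6 is 1.
Check with b = 1 and d = 1 and a=0, c=1:
w1 = AND(a, d) = AND(0, 1) = 0
w2 = OR(b, w1) = OR(1, 0) = 1
w3 = AND(c, a) = AND(1, 0) = 0
w4 = OR(w2, w3) = OR(1, 0) = 1
w5 = OR(w2, w4) = OR(1, 1) = 1
w6 = OR(w5, w3) = OR(1, 0) = 1
w7 = OR(w1, w6) = OR(0, 1) = 1
So w7 = 1.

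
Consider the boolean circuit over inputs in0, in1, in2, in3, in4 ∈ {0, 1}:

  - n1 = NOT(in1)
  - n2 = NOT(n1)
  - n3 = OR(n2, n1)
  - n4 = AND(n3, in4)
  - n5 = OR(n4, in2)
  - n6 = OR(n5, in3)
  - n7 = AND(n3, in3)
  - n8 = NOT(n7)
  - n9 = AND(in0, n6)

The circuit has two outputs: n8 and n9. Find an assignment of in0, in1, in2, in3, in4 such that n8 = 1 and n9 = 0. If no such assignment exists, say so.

Check with in0=0, in1=0, in2=1, in3=0, in4=0:
n1 = NOT(in1) = NOT 0 = 1
n2 = NOT(n1) = NOT 1 = 0
n3 = OR(n2, n1) = OR(0, 1) = 1
n4 = AND(n3, in4) = AND(1, 0) = 0
n5 = OR(n4, in2) = OR(0, 1) = 1
n6 = OR(n5, in3) = OR(1, 0) = 1
n7 = AND(n3, in3) = AND(1, 0) = 0
n8 = NOT(n7) = NOT 0 = 1
n9 = AND(in0, n6) = AND(0, 1) = 0
So n8 = 1 and n9 = 0.

in0=0, in1=0, in2=1, in3=0, in4=0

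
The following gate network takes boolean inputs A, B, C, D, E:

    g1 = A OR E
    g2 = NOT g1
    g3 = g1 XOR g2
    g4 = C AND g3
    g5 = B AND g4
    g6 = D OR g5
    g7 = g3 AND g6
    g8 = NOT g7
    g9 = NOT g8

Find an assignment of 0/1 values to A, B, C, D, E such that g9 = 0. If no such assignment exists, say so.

A=0, B=0, C=1, D=0, E=1

g9 = NOT g8 must be 0, so g8 = 1.
g8 = NOT g7 must be 1, so g7 = 0.
Check with A=0, B=0, C=1, D=0, E=1:
g1 = A OR E = 0 OR 1 = 1
g2 = NOT g1 = NOT 1 = 0
g3 = g1 XOR g2 = 1 XOR 0 = 1
g4 = C AND g3 = 1 AND 1 = 1
g5 = B AND g4 = 0 AND 1 = 0
g6 = D OR g5 = 0 OR 0 = 0
g7 = g3 AND g6 = 1 AND 0 = 0
g8 = NOT g7 = NOT 0 = 1
g9 = NOT g8 = NOT 1 = 0
So g9 = 0 as required.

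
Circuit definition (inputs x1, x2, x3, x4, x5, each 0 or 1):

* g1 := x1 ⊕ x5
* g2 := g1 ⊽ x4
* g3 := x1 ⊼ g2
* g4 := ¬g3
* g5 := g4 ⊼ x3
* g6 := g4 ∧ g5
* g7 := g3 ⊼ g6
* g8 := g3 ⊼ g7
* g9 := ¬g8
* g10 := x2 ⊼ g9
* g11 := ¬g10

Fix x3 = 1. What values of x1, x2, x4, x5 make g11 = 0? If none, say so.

x1=0, x2=0, x4=0, x5=1

g11 = ¬g10 must be 0, so g10 = 1.
g10 = x2 ⊼ g9 must be 1, so at least one of x2, g9 is 0.
Check with x3 = 1 and x1=0, x2=0, x4=0, x5=1:
g1 = x1 ⊕ x5 = 0 ⊕ 1 = 1
g2 = g1 ⊽ x4 = 1 ⊽ 0 = 0
g3 = x1 ⊼ g2 = 0 ⊼ 0 = 1
g4 = ¬g3 = ¬1 = 0
g5 = g4 ⊼ x3 = 0 ⊼ 1 = 1
g6 = g4 ∧ g5 = 0 ∧ 1 = 0
g7 = g3 ⊼ g6 = 1 ⊼ 0 = 1
g8 = g3 ⊼ g7 = 1 ⊼ 1 = 0
g9 = ¬g8 = ¬0 = 1
g10 = x2 ⊼ g9 = 0 ⊼ 1 = 1
g11 = ¬g10 = ¬1 = 0
So g11 = 0.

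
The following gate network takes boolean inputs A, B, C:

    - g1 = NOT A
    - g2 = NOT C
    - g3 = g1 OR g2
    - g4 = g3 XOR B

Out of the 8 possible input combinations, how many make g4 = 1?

g4 = g3 XOR B must be 1, so g3 and B differ.
Enumerating the 8 input combinations, 4 give g4 = 1 and 4 give g4 = 0.

4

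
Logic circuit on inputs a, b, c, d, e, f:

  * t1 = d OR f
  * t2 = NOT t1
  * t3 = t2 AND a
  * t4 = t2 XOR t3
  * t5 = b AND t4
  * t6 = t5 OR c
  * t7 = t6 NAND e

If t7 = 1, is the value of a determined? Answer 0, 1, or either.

Both values of a occur among assignments with t7 = 1:
  a=0: a=0, b=0, c=0, d=0, e=0, f=0
  a=1: a=1, b=0, c=0, d=0, e=0, f=0

either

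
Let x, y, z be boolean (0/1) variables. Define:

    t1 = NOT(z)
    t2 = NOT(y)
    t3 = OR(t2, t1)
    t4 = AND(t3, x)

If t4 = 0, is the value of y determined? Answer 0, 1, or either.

Both values of y occur among assignments with t4 = 0:
  y=0: x=0, y=0, z=0
  y=1: x=0, y=1, z=0

either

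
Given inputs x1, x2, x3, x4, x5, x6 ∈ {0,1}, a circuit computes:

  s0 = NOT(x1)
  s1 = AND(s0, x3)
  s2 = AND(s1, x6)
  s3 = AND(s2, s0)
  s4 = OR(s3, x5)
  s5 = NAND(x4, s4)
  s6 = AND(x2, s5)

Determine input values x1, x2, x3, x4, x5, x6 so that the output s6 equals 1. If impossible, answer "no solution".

Check with x1=1, x2=1, x3=1, x4=0, x5=1, x6=0:
s0 = NOT(x1) = NOT 1 = 0
s1 = AND(s0, x3) = AND(0, 1) = 0
s2 = AND(s1, x6) = AND(0, 0) = 0
s3 = AND(s2, s0) = AND(0, 0) = 0
s4 = OR(s3, x5) = OR(0, 1) = 1
s5 = NAND(x4, s4) = NAND(0, 1) = 1
s6 = AND(x2, s5) = AND(1, 1) = 1
So s6 = 1 as required.

x1=1, x2=1, x3=1, x4=0, x5=1, x6=0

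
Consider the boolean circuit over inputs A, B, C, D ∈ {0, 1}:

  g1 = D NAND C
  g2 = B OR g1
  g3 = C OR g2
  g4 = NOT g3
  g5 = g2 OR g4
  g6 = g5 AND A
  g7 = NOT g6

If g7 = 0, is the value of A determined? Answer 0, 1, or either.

g7 = NOT g6 must be 0, so g6 = 1.
g6 = g5 AND A must be 1, so both g5 = 1 and A = 1.
g5 = g2 OR g4 must be 1, so at least one of g2, g4 is 1.
Every assignment with g7 = 0 has A = 1; there are 7 such assignment(s).

1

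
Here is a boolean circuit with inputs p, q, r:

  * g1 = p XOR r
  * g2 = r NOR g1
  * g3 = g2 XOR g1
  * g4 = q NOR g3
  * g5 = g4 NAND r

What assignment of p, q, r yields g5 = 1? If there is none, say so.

p=1, q=1, r=0

Check with p=1, q=1, r=0:
g1 = p XOR r = 1 XOR 0 = 1
g2 = r NOR g1 = 0 NOR 1 = 0
g3 = g2 XOR g1 = 0 XOR 1 = 1
g4 = q NOR g3 = 1 NOR 1 = 0
g5 = g4 NAND r = 0 NAND 0 = 1
So g5 = 1 as required.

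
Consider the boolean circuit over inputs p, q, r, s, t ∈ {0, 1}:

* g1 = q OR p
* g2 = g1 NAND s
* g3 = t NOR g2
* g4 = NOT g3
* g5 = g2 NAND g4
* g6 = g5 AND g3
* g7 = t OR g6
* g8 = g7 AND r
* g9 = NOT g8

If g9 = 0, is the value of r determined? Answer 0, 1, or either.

1

g9 = NOT g8 must be 0, so g8 = 1.
g8 = g7 AND r must be 1, so both g7 = 1 and r = 1.
g7 = t OR g6 must be 1, so at least one of t, g6 is 1.
Every assignment with g9 = 0 has r = 1; there are 11 such assignment(s).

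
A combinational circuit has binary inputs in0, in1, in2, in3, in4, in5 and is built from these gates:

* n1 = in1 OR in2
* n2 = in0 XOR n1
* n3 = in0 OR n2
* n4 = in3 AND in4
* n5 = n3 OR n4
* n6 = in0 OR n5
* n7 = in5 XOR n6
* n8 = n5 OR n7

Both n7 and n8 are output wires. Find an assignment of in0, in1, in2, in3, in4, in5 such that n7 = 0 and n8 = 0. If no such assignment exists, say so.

Check with in0=0, in1=0, in2=0, in3=0, in4=1, in5=0:
n1 = in1 OR in2 = 0 OR 0 = 0
n2 = in0 XOR n1 = 0 XOR 0 = 0
n3 = in0 OR n2 = 0 OR 0 = 0
n4 = in3 AND in4 = 0 AND 1 = 0
n5 = n3 OR n4 = 0 OR 0 = 0
n6 = in0 OR n5 = 0 OR 0 = 0
n7 = in5 XOR n6 = 0 XOR 0 = 0
n8 = n5 OR n7 = 0 OR 0 = 0
So n7 = 0 and n8 = 0.

in0=0, in1=0, in2=0, in3=0, in4=1, in5=0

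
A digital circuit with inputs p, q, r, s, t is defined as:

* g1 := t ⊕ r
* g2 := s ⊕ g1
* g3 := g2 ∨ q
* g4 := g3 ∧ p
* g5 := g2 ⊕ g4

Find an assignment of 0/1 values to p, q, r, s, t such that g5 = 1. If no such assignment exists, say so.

g5 = g2 ⊕ g4 must be 1, so g2 and g4 differ.
Check with p=1, q=1, r=1, s=1, t=0:
g1 = t ⊕ r = 0 ⊕ 1 = 1
g2 = s ⊕ g1 = 1 ⊕ 1 = 0
g3 = g2 ∨ q = 0 ∨ 1 = 1
g4 = g3 ∧ p = 1 ∧ 1 = 1
g5 = g2 ⊕ g4 = 0 ⊕ 1 = 1
So g5 = 1 as required.

p=1, q=1, r=1, s=1, t=0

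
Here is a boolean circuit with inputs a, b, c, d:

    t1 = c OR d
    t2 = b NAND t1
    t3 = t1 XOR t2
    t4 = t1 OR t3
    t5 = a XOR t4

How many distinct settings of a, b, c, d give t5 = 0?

t5 = a XOR t4 must be 0, so a and t4 are equal.
Enumerating the 16 input combinations, 8 give t5 = 0 and 8 give t5 = 1.

8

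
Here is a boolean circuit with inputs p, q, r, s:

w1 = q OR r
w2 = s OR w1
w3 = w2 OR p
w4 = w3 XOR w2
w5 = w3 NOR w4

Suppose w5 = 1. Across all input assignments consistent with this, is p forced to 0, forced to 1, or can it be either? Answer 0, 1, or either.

w5 = w3 NOR w4 must be 1, so both w3 = 0 and w4 = 0.
w3 = w2 OR p must be 0, so both w2 = 0 and p = 0.
w4 = w3 XOR w2 must be 0, so w3 and w2 are equal.
Every assignment with w5 = 1 has p = 0; there are 1 such assignment(s).
  p=0, q=0, r=0, s=0

0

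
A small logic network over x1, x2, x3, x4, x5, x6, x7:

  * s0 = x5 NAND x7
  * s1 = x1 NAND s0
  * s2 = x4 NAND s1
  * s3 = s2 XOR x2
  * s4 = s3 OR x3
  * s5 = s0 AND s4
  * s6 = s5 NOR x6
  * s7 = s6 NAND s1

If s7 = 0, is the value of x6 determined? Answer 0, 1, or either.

0

s7 = s6 NAND s1 must be 0, so both s6 = 1 and s1 = 1.
s6 = s5 NOR x6 must be 1, so both s5 = 0 and x6 = 0.
s1 = x1 NAND s0 must be 1, so at least one of x1, s0 is 0.
Every assignment with s7 = 0 has x6 = 0; there are 22 such assignment(s).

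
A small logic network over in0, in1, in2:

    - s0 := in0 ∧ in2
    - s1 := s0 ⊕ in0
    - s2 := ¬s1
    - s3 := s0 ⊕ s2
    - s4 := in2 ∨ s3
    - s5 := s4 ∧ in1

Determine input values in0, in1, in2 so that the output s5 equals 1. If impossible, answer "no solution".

s5 = s4 ∧ in1 must be 1, so both s4 = 1 and in1 = 1.
s4 = in2 ∨ s3 must be 1, so at least one of in2, s3 is 1.
Check with in0=0, in1=1, in2=1:
s0 = in0 ∧ in2 = 0 ∧ 1 = 0
s1 = s0 ⊕ in0 = 0 ⊕ 0 = 0
s2 = ¬s1 = ¬0 = 1
s3 = s0 ⊕ s2 = 0 ⊕ 1 = 1
s4 = in2 ∨ s3 = 1 ∨ 1 = 1
s5 = s4 ∧ in1 = 1 ∧ 1 = 1
So s5 = 1 as required.

in0=0, in1=1, in2=1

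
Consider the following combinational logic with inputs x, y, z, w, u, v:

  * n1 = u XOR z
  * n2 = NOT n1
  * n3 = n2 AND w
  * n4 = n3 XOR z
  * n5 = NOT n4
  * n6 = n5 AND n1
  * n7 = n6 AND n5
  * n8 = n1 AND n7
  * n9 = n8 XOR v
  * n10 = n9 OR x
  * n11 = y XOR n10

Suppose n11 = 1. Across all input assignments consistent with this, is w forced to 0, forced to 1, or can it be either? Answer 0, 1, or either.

Both values of w occur among assignments with n11 = 1:
  w=0: x=0, y=0, z=0, w=0, u=0, v=1
  w=1: x=0, y=0, z=0, w=1, u=0, v=1

either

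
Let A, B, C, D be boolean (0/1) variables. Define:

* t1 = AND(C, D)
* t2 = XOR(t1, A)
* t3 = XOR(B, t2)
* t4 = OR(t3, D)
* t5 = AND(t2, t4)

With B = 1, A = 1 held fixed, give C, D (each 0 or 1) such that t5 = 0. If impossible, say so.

C=0, D=0

t5 = AND(t2, t4) must be 0, so at least one of t2, t4 is 0.
Check with B = 1, A = 1 and C=0, D=0:
t1 = AND(C, D) = AND(0, 0) = 0
t2 = XOR(t1, A) = XOR(0, 1) = 1
t3 = XOR(B, t2) = XOR(1, 1) = 0
t4 = OR(t3, D) = OR(0, 0) = 0
t5 = AND(t2, t4) = AND(1, 0) = 0
So t5 = 0.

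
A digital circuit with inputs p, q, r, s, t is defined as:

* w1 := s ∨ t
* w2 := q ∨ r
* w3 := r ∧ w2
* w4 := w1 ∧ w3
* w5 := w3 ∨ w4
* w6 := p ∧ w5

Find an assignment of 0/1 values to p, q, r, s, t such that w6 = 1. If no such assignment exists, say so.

p=1 q=0 r=1 s=0 t=0

w6 = p ∧ w5 must be 1, so both p = 1 and w5 = 1.
w5 = w3 ∨ w4 must be 1, so at least one of w3, w4 is 1.
Check with p=1 q=0 r=1 s=0 t=0:
w1 = s ∨ t = 0 ∨ 0 = 0
w2 = q ∨ r = 0 ∨ 1 = 1
w3 = r ∧ w2 = 1 ∧ 1 = 1
w4 = w1 ∧ w3 = 0 ∧ 1 = 0
w5 = w3 ∨ w4 = 1 ∨ 0 = 1
w6 = p ∧ w5 = 1 ∧ 1 = 1
So w6 = 1 as required.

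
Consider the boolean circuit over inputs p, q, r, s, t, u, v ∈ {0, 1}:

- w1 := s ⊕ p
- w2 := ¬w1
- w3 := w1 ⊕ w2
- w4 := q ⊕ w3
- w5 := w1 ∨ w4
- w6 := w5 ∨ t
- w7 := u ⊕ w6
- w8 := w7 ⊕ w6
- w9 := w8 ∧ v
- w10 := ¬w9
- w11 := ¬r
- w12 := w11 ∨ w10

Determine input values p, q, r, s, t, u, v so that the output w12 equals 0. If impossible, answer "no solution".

w12 = w11 ∨ w10 must be 0, so both w11 = 0 and w10 = 0.
Check with p=0 q=0 r=1 s=1 t=1 u=1 v=1:
w1 = s ⊕ p = 1 ⊕ 0 = 1
w2 = ¬w1 = ¬1 = 0
w3 = w1 ⊕ w2 = 1 ⊕ 0 = 1
w4 = q ⊕ w3 = 0 ⊕ 1 = 1
w5 = w1 ∨ w4 = 1 ∨ 1 = 1
w6 = w5 ∨ t = 1 ∨ 1 = 1
w7 = u ⊕ w6 = 1 ⊕ 1 = 0
w8 = w7 ⊕ w6 = 0 ⊕ 1 = 1
w9 = w8 ∧ v = 1 ∧ 1 = 1
w10 = ¬w9 = ¬1 = 0
w11 = ¬r = ¬1 = 0
w12 = w11 ∨ w10 = 0 ∨ 0 = 0
So w12 = 0 as required.

p=0 q=0 r=1 s=1 t=1 u=1 v=1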